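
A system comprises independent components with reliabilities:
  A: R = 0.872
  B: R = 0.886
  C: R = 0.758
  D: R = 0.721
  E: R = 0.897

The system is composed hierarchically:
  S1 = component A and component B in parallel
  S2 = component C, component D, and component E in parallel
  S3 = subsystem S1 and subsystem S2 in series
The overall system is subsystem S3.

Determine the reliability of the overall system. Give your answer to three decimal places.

Parallel (A and B): 1 − (1 − 0.87200)(1 − 0.88600) = 0.98541
Parallel (C, D, and E): 1 − (1 − 0.75800)(1 − 0.72100)(1 − 0.89700) = 0.99305
Series ([0.98541] and [0.99305]): 0.98541 × 0.99305 = 0.979

0.979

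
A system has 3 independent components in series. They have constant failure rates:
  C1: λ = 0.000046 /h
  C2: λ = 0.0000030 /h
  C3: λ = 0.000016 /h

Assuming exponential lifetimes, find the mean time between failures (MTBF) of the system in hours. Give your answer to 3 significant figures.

Series of exponential components: λ_sys = Σ λ_i
λ_sys = 0.000046 + 0.0000030 + 0.000016 = 6.5000e-05 /h
MTBF = 1 / λ_sys = 15400 h

15400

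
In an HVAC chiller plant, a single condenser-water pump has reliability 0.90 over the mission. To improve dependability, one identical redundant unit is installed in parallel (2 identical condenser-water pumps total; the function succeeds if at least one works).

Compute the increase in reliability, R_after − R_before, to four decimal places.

R_before = 0.90
R_after = 1 − (1 − 0.90)^2 = 0.9900
ΔR = 0.9900 − 0.90 = 0.0900

0.0900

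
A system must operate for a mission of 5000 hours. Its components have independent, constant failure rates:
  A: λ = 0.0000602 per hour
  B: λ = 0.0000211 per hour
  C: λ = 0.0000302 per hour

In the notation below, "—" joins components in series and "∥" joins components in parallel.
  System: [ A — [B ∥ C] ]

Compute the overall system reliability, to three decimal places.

0.730

R(A) = exp(−0.0000602 × 5000) = 0.74008
R(B) = exp(−0.0000211 × 5000) = 0.89987
R(C) = exp(−0.0000302 × 5000) = 0.85985
Parallel (B and C): 1 − (1 − 0.89987)(1 − 0.85985) = 0.98597
Series (A and [0.98597]): 0.74008 × 0.98597 = 0.730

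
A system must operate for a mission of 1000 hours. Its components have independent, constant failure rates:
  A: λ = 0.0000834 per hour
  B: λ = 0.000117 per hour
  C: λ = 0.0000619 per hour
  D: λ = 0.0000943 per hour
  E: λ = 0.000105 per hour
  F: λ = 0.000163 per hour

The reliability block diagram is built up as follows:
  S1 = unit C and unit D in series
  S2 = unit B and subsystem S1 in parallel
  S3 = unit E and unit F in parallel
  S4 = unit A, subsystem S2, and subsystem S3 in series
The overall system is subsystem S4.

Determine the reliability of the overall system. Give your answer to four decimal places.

0.8917

R(A) = exp(−0.0000834 × 1000) = 0.919983
R(B) = exp(−0.000117 × 1000) = 0.889585
R(C) = exp(−0.0000619 × 1000) = 0.939977
R(D) = exp(−0.0000943 × 1000) = 0.910010
R(E) = exp(−0.000105 × 1000) = 0.900325
R(F) = exp(−0.000163 × 1000) = 0.849591
Series (C and D): 0.939977 × 0.910010 = 0.855388
Parallel (B and [0.855388]): 1 − (1 − 0.889585)(1 − 0.855388) = 0.984033
Parallel (E and F): 1 − (1 − 0.900325)(1 − 0.849591) = 0.985008
Series (A, [0.984033], and [0.985008]): 0.919983 × 0.984033 × 0.985008 = 0.8917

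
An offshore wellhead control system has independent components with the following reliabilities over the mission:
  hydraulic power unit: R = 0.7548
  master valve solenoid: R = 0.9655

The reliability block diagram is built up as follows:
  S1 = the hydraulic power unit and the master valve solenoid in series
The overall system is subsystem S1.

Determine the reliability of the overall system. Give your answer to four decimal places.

Series (hydraulic power unit and master valve solenoid): 0.754800 × 0.965500 = 0.7288

0.7288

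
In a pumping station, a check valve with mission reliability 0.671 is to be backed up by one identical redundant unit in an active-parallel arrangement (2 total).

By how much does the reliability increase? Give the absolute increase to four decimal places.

0.2208

R_before = 0.671
R_after = 1 − (1 − 0.671)^2 = 0.8918
ΔR = 0.8918 − 0.671 = 0.2208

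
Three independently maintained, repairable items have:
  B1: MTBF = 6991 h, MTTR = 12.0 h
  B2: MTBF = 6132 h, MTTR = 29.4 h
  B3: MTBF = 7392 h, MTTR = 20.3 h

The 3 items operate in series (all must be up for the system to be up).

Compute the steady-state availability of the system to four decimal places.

A(B1) = MTBF/(MTBF+MTTR) = 6991/(6991+12.0) = 0.998286
A(B2) = MTBF/(MTBF+MTTR) = 6132/(6132+29.4) = 0.995228
A(B3) = MTBF/(MTBF+MTTR) = 7392/(7392+20.3) = 0.997261
Series availability: 0.998286 × 0.995228 × 0.997261 = 0.9908

0.9908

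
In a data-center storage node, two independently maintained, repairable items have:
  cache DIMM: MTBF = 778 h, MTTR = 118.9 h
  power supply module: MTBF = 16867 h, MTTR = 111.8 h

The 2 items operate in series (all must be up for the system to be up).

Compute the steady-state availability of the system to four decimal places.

0.8617

A(cache DIMM) = MTBF/(MTBF+MTTR) = 778/(778+118.9) = 0.867432
A(power supply module) = MTBF/(MTBF+MTTR) = 16867/(16867+111.8) = 0.993415
Series availability: 0.867432 × 0.993415 = 0.8617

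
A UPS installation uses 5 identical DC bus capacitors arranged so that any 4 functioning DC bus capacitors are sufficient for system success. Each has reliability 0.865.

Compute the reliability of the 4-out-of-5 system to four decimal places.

R = Σ_{i=4}^{5} C(5,i) p^i (1−p)^{5−i} with p = 0.865
C(5,4)·0.865^4·0.135^1 = 0.377892
C(5,5)·0.865^5·0.135^0 = 0.484262
Sum = 0.8622

0.8622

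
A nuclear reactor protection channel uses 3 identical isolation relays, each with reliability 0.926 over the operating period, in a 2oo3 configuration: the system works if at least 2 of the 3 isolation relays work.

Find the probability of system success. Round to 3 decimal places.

R = Σ_{i=2}^{3} C(3,i) p^i (1−p)^{3−i} with p = 0.926
C(3,2)·0.926^2·0.074^1 = 0.19036
C(3,3)·0.926^3·0.074^0 = 0.79402
Sum = 0.984

0.984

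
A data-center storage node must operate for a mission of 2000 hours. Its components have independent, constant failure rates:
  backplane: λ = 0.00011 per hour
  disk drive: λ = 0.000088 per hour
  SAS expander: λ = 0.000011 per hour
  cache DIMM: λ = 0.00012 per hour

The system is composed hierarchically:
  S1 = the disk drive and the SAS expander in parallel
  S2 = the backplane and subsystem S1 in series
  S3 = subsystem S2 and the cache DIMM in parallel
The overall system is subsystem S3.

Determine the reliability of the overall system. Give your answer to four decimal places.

R(backplane) = exp(−0.00011 × 2000) = 0.802519
R(disk drive) = exp(−0.000088 × 2000) = 0.838618
R(SAS expander) = exp(−0.000011 × 2000) = 0.978240
R(cache DIMM) = exp(−0.00012 × 2000) = 0.786628
Parallel (disk drive and SAS expander): 1 − (1 − 0.838618)(1 − 0.978240) = 0.996488
Series (backplane and [0.996488]): 0.802519 × 0.996488 = 0.799701
Parallel ([0.799701] and cache DIMM): 1 − (1 − 0.799701)(1 − 0.786628) = 0.9573

0.9573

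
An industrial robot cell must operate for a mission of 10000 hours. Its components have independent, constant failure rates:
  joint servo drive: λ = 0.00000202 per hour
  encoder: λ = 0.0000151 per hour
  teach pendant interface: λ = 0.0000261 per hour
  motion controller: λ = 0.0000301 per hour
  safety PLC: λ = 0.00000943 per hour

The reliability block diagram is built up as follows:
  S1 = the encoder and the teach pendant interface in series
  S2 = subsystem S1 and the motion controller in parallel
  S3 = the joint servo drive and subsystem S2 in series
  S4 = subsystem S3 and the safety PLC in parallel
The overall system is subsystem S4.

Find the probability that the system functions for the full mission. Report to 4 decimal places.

R(joint servo drive) = exp(−0.00000202 × 10000) = 0.980003
R(encoder) = exp(−0.0000151 × 10000) = 0.859848
R(teach pendant interface) = exp(−0.0000261 × 10000) = 0.770281
R(motion controller) = exp(−0.0000301 × 10000) = 0.740078
R(safety PLC) = exp(−0.00000943 × 10000) = 0.910010
Series (encoder and teach pendant interface): 0.859848 × 0.770281 = 0.662325
Parallel ([0.662325] and motion controller): 1 − (1 − 0.662325)(1 − 0.740078) = 0.912231
Series (joint servo drive and [0.912231]): 0.980003 × 0.912231 = 0.893989
Parallel ([0.893989] and safety PLC): 1 − (1 − 0.893989)(1 − 0.910010) = 0.9905

0.9905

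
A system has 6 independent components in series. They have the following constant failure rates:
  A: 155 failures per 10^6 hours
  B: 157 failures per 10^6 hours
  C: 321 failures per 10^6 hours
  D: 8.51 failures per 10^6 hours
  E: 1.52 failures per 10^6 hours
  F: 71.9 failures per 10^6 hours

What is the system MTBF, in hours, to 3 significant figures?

1400

Series of exponential components: λ_sys = Σ λ_i
λ_sys = 0.000155 + 0.000157 + 0.000321 + 0.00000851 + 0.00000152 + 0.0000719 = 7.1493e-04 /h
MTBF = 1 / λ_sys = 1400 h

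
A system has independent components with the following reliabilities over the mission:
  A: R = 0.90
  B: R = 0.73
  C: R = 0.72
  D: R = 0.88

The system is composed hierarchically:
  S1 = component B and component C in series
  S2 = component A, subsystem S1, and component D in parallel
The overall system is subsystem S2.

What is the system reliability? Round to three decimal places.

Series (B and C): 0.73000 × 0.72000 = 0.52560
Parallel (A, [0.52560], and D): 1 − (1 − 0.90000)(1 − 0.52560)(1 − 0.88000) = 0.994

0.994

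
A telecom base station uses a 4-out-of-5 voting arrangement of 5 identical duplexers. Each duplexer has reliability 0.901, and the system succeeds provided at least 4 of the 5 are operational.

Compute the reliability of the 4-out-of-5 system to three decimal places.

R = Σ_{i=4}^{5} C(5,i) p^i (1−p)^{5−i} with p = 0.901
C(5,4)·0.901^4·0.099^1 = 0.32622
C(5,5)·0.901^5·0.099^0 = 0.59378
Sum = 0.920

0.920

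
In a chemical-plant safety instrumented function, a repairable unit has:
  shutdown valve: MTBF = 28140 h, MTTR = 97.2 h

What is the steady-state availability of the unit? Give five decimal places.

A(shutdown valve) = MTBF/(MTBF+MTTR) = 28140/(28140+97.2) = 0.99656

0.99656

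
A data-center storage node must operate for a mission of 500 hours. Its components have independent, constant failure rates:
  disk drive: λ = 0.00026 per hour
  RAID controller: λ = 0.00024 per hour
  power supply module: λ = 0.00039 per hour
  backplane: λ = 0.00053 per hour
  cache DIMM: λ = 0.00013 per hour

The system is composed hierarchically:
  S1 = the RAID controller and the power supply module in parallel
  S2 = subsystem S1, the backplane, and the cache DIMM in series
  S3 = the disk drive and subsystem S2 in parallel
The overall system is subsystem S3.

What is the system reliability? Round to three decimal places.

R(disk drive) = exp(−0.00026 × 500) = 0.87810
R(RAID controller) = exp(−0.00024 × 500) = 0.88692
R(power supply module) = exp(−0.00039 × 500) = 0.82283
R(backplane) = exp(−0.00053 × 500) = 0.76721
R(cache DIMM) = exp(−0.00013 × 500) = 0.93707
Parallel (RAID controller and power supply module): 1 − (1 − 0.88692)(1 − 0.82283) = 0.97997
Series ([0.97997], backplane, and cache DIMM): 0.97997 × 0.76721 × 0.93707 = 0.70453
Parallel (disk drive and [0.70453]): 1 − (1 − 0.87810)(1 − 0.70453) = 0.964

0.964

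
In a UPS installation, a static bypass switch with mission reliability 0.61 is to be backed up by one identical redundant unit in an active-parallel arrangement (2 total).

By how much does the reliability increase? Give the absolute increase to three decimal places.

R_before = 0.61
R_after = 1 − (1 − 0.61)^2 = 0.848
ΔR = 0.848 − 0.61 = 0.238

0.238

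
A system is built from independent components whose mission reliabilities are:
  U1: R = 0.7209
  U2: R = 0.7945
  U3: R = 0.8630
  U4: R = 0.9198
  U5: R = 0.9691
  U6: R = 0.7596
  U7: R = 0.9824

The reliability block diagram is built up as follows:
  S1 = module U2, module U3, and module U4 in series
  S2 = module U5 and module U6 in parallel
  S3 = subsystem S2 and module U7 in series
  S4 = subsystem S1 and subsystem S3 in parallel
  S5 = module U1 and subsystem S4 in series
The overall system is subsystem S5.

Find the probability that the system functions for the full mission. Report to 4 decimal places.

Series (U2, U3, and U4): 0.794500 × 0.863000 × 0.919800 = 0.630664
Parallel (U5 and U6): 1 − (1 − 0.969100)(1 − 0.759600) = 0.992572
Series ([0.992572] and U7): 0.992572 × 0.982400 = 0.975103
Parallel ([0.630664] and [0.975103]): 1 − (1 − 0.630664)(1 − 0.975103) = 0.990805
Series (U1 and [0.990805]): 0.720900 × 0.990805 = 0.7143

0.7143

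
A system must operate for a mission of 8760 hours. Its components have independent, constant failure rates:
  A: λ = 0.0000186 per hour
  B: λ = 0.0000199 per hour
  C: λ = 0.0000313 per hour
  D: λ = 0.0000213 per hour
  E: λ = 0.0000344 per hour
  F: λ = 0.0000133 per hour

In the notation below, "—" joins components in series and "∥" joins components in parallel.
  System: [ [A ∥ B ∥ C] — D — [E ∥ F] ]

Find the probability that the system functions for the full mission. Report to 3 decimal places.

R(A) = exp(−0.0000186 × 8760) = 0.84965
R(B) = exp(−0.0000199 × 8760) = 0.84002
R(C) = exp(−0.0000313 × 8760) = 0.76019
R(D) = exp(−0.0000213 × 8760) = 0.82979
R(E) = exp(−0.0000344 × 8760) = 0.73982
R(F) = exp(−0.0000133 × 8760) = 0.89002
Parallel (A, B, and C): 1 − (1 − 0.84965)(1 − 0.84002)(1 − 0.76019) = 0.99423
Parallel (E and F): 1 − (1 − 0.73982)(1 − 0.89002) = 0.97139
Series ([0.99423], D, and [0.97139]): 0.99423 × 0.82979 × 0.97139 = 0.801

0.801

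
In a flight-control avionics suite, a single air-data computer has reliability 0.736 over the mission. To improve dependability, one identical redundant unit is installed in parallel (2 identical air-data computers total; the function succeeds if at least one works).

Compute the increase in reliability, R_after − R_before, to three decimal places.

R_before = 0.736
R_after = 1 − (1 − 0.736)^2 = 0.930
ΔR = 0.930 − 0.736 = 0.194

0.194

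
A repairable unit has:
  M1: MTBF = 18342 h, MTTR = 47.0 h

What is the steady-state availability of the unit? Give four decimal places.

0.9974

A(M1) = MTBF/(MTBF+MTTR) = 18342/(18342+47.0) = 0.9974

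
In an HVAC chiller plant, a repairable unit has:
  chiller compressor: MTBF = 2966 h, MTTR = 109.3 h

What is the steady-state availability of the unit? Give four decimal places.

0.9645

A(chiller compressor) = MTBF/(MTBF+MTTR) = 2966/(2966+109.3) = 0.9645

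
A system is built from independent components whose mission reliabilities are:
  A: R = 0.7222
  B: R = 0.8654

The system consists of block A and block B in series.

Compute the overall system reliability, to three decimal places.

0.625

Series (A and B): 0.72220 × 0.86540 = 0.625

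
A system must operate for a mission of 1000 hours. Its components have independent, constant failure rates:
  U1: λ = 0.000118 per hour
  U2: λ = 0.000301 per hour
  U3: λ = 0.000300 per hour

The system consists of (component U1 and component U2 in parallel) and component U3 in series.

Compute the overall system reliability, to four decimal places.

R(U1) = exp(−0.000118 × 1000) = 0.888696
R(U2) = exp(−0.000301 × 1000) = 0.740078
R(U3) = exp(−0.000300 × 1000) = 0.740818
Parallel (U1 and U2): 1 − (1 − 0.888696)(1 − 0.740078) = 0.971070
Series ([0.971070] and U3): 0.971070 × 0.740818 = 0.7194

0.7194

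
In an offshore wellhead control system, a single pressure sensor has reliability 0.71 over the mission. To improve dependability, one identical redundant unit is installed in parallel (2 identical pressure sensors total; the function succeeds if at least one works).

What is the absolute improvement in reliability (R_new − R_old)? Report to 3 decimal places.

R_before = 0.71
R_after = 1 − (1 − 0.71)^2 = 0.916
ΔR = 0.916 − 0.71 = 0.206

0.206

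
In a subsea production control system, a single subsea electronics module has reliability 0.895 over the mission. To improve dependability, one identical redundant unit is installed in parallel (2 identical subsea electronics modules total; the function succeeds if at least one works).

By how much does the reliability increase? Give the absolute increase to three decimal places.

0.094

R_before = 0.895
R_after = 1 − (1 − 0.895)^2 = 0.989
ΔR = 0.989 − 0.895 = 0.094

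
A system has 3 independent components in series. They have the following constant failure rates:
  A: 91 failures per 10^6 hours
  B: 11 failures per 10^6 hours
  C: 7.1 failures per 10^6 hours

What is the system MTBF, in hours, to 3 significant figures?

Series of exponential components: λ_sys = Σ λ_i
λ_sys = 0.000091 + 0.000011 + 0.0000071 = 1.0910e-04 /h
MTBF = 1 / λ_sys = 9170 h

9170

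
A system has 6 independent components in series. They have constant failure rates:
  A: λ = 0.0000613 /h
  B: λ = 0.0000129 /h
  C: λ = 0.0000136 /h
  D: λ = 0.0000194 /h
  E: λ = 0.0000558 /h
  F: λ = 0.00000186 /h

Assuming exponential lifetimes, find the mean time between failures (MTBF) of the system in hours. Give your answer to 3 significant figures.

Series of exponential components: λ_sys = Σ λ_i
λ_sys = 0.0000613 + 0.0000129 + 0.0000136 + 0.0000194 + 0.0000558 + 0.00000186 = 1.6486e-04 /h
MTBF = 1 / λ_sys = 6070 h

6070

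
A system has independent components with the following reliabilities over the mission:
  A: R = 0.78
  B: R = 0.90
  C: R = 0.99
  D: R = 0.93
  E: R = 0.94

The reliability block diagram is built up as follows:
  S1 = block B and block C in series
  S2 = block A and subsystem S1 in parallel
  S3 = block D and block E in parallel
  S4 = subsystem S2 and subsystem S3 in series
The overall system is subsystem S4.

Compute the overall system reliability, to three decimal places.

Series (B and C): 0.90000 × 0.99000 = 0.89100
Parallel (A and [0.89100]): 1 − (1 − 0.78000)(1 − 0.89100) = 0.97602
Parallel (D and E): 1 − (1 − 0.93000)(1 − 0.94000) = 0.99580
Series ([0.97602] and [0.99580]): 0.97602 × 0.99580 = 0.972

0.972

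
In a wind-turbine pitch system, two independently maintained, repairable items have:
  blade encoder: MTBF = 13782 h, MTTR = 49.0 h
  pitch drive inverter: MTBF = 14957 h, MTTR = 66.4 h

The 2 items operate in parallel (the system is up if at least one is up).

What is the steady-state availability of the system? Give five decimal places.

A(blade encoder) = MTBF/(MTBF+MTTR) = 13782/(13782+49.0) = 0.996457
A(pitch drive inverter) = MTBF/(MTBF+MTTR) = 14957/(14957+66.4) = 0.995580
Parallel availability: 1 − (1 − 0.996457)(1 − 0.995580) = 0.99998

0.99998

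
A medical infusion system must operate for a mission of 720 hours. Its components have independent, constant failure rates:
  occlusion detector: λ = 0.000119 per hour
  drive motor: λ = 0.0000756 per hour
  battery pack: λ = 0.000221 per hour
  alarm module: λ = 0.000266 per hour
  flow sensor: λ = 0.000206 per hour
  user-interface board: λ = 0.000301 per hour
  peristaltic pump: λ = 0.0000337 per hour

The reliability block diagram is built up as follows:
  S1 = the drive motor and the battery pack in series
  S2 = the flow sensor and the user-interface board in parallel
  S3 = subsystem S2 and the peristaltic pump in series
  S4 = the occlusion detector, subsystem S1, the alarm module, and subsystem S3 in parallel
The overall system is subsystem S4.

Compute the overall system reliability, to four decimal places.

0.9999

R(occlusion detector) = exp(−0.000119 × 720) = 0.917888
R(drive motor) = exp(−0.0000756 × 720) = 0.947023
R(battery pack) = exp(−0.000221 × 720) = 0.852894
R(alarm module) = exp(−0.000266 × 720) = 0.825703
R(flow sensor) = exp(−0.000206 × 720) = 0.862155
R(user-interface board) = exp(−0.000301 × 720) = 0.805155
R(peristaltic pump) = exp(−0.0000337 × 720) = 0.976028
Series (drive motor and battery pack): 0.947023 × 0.852894 = 0.807710
Parallel (flow sensor and user-interface board): 1 − (1 − 0.862155)(1 − 0.805155) = 0.973142
Series ([0.973142] and peristaltic pump): 0.973142 × 0.976028 = 0.949814
Parallel (occlusion detector, [0.807710], alarm module, and [0.949814]): 1 − (1 − 0.917888)(1 − 0.807710)(1 − 0.825703)(1 − 0.949814) = 0.9999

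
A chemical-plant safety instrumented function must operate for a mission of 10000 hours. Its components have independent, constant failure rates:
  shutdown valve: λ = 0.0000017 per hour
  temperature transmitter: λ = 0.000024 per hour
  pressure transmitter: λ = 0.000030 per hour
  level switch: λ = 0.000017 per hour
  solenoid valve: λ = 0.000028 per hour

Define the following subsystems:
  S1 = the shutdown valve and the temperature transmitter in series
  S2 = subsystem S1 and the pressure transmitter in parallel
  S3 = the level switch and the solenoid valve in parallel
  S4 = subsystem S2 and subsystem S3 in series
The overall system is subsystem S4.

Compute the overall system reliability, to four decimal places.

0.9053

R(shutdown valve) = exp(−0.0000017 × 10000) = 0.983144
R(temperature transmitter) = exp(−0.000024 × 10000) = 0.786628
R(pressure transmitter) = exp(−0.000030 × 10000) = 0.740818
R(level switch) = exp(−0.000017 × 10000) = 0.843665
R(solenoid valve) = exp(−0.000028 × 10000) = 0.755784
Series (shutdown valve and temperature transmitter): 0.983144 × 0.786628 = 0.773369
Parallel ([0.773369] and pressure transmitter): 1 − (1 − 0.773369)(1 − 0.740818) = 0.941261
Parallel (level switch and solenoid valve): 1 − (1 − 0.843665)(1 − 0.755784) = 0.961820
Series ([0.941261] and [0.961820]): 0.941261 × 0.961820 = 0.9053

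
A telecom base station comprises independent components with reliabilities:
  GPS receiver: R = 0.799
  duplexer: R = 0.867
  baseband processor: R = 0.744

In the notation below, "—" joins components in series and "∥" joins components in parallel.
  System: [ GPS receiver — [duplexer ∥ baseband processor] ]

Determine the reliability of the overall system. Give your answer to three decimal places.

0.772

Parallel (duplexer and baseband processor): 1 − (1 − 0.86700)(1 − 0.74400) = 0.96595
Series (GPS receiver and [0.96595]): 0.79900 × 0.96595 = 0.772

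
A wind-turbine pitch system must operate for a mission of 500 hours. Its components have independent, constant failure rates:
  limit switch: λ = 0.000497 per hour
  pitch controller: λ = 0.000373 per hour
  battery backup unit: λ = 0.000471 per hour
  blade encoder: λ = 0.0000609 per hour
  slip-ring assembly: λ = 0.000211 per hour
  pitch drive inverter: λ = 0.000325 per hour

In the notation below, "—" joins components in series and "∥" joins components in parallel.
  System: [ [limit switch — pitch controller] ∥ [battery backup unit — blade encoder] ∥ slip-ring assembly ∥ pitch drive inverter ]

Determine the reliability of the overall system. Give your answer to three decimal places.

0.999

R(limit switch) = exp(−0.000497 × 500) = 0.77997
R(pitch controller) = exp(−0.000373 × 500) = 0.82986
R(battery backup unit) = exp(−0.000471 × 500) = 0.79018
R(blade encoder) = exp(−0.0000609 × 500) = 0.97001
R(slip-ring assembly) = exp(−0.000211 × 500) = 0.89987
R(pitch drive inverter) = exp(−0.000325 × 500) = 0.85002
Series (limit switch and pitch controller): 0.77997 × 0.82986 = 0.64727
Series (battery backup unit and blade encoder): 0.79018 × 0.97001 = 0.76648
Parallel ([0.64727], [0.76648], slip-ring assembly, and pitch drive inverter): 1 − (1 − 0.64727)(1 − 0.76648)(1 − 0.89987)(1 − 0.85002) = 0.999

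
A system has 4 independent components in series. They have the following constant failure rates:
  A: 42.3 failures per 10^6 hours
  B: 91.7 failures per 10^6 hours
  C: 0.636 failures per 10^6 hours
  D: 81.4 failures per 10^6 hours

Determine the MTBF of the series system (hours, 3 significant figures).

Series of exponential components: λ_sys = Σ λ_i
λ_sys = 0.0000423 + 0.0000917 + 0.000000636 + 0.0000814 = 2.1604e-04 /h
MTBF = 1 / λ_sys = 4630 h

4630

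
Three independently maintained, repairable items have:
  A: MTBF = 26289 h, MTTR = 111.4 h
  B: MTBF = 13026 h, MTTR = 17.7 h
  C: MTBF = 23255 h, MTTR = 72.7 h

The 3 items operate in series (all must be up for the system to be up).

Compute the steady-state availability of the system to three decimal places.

0.991

A(A) = MTBF/(MTBF+MTTR) = 26289/(26289+111.4) = 0.995780
A(B) = MTBF/(MTBF+MTTR) = 13026/(13026+17.7) = 0.998643
A(C) = MTBF/(MTBF+MTTR) = 23255/(23255+72.7) = 0.996884
Series availability: 0.995780 × 0.998643 × 0.996884 = 0.991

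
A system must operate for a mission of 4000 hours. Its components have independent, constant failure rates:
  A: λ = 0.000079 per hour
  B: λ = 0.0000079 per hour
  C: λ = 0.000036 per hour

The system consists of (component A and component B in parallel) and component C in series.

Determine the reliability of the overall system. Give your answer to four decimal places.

0.8586

R(A) = exp(−0.000079 × 4000) = 0.729059
R(B) = exp(−0.0000079 × 4000) = 0.968894
R(C) = exp(−0.000036 × 4000) = 0.865888
Parallel (A and B): 1 − (1 − 0.729059)(1 − 0.968894) = 0.991572
Series ([0.991572] and C): 0.991572 × 0.865888 = 0.8586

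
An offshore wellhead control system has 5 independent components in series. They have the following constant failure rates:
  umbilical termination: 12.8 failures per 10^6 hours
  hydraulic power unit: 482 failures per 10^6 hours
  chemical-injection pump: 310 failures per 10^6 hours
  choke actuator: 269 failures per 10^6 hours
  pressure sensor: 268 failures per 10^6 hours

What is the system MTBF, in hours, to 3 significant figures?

Series of exponential components: λ_sys = Σ λ_i
λ_sys = 0.0000128 + 0.000482 + 0.000310 + 0.000269 + 0.000268 = 1.3418e-03 /h
MTBF = 1 / λ_sys = 745 h

745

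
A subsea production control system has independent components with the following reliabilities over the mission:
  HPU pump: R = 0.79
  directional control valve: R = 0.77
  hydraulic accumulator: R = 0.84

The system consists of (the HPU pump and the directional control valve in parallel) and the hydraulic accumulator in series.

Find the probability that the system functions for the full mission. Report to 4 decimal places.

0.7994

Parallel (HPU pump and directional control valve): 1 − (1 − 0.790000)(1 − 0.770000) = 0.951700
Series ([0.951700] and hydraulic accumulator): 0.951700 × 0.840000 = 0.7994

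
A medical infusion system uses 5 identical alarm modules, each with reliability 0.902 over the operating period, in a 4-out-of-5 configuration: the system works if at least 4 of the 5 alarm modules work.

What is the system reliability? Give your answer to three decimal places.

0.921

R = Σ_{i=4}^{5} C(5,i) p^i (1−p)^{5−i} with p = 0.902
C(5,4)·0.902^4·0.098^1 = 0.32436
C(5,5)·0.902^5·0.098^0 = 0.59708
Sum = 0.921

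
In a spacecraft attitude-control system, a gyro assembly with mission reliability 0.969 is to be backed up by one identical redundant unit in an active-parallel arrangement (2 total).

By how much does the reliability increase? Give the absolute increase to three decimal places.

R_before = 0.969
R_after = 1 − (1 − 0.969)^2 = 0.999
ΔR = 0.999 − 0.969 = 0.030

0.030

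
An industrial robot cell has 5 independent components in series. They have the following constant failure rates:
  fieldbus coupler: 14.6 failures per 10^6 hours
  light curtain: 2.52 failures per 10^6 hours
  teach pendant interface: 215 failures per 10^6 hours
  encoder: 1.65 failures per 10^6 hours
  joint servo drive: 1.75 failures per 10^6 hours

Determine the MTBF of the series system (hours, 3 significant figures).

4250

Series of exponential components: λ_sys = Σ λ_i
λ_sys = 0.0000146 + 0.00000252 + 0.000215 + 0.00000165 + 0.00000175 = 2.3552e-04 /h
MTBF = 1 / λ_sys = 4250 h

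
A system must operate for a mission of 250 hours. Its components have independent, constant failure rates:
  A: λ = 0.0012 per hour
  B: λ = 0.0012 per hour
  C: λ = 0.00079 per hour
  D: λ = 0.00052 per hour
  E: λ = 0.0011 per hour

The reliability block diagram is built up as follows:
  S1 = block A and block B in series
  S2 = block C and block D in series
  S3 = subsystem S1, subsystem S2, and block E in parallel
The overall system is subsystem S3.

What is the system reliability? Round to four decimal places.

R(A) = exp(−0.0012 × 250) = 0.740818
R(B) = exp(−0.0012 × 250) = 0.740818
R(C) = exp(−0.00079 × 250) = 0.820780
R(D) = exp(−0.00052 × 250) = 0.878095
R(E) = exp(−0.0011 × 250) = 0.759572
Series (A and B): 0.740818 × 0.740818 = 0.548811
Series (C and D): 0.820780 × 0.878095 = 0.720723
Parallel ([0.548811], [0.720723], and E): 1 − (1 − 0.548811)(1 − 0.720723)(1 − 0.759572) = 0.9697

0.9697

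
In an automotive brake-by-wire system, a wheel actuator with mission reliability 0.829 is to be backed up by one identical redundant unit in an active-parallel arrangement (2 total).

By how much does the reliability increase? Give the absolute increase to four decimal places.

R_before = 0.829
R_after = 1 − (1 − 0.829)^2 = 0.9708
ΔR = 0.9708 − 0.829 = 0.1418

0.1418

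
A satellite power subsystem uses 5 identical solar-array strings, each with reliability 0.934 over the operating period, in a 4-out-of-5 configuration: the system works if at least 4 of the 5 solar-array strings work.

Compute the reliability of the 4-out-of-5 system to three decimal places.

R = Σ_{i=4}^{5} C(5,i) p^i (1−p)^{5−i} with p = 0.934
C(5,4)·0.934^4·0.066^1 = 0.25113
C(5,5)·0.934^5·0.066^0 = 0.71078
Sum = 0.962

0.962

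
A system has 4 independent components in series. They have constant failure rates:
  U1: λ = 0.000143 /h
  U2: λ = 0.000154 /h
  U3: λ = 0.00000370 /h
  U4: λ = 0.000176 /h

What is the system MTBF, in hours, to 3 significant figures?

Series of exponential components: λ_sys = Σ λ_i
λ_sys = 0.000143 + 0.000154 + 0.00000370 + 0.000176 = 4.7670e-04 /h
MTBF = 1 / λ_sys = 2100 h

2100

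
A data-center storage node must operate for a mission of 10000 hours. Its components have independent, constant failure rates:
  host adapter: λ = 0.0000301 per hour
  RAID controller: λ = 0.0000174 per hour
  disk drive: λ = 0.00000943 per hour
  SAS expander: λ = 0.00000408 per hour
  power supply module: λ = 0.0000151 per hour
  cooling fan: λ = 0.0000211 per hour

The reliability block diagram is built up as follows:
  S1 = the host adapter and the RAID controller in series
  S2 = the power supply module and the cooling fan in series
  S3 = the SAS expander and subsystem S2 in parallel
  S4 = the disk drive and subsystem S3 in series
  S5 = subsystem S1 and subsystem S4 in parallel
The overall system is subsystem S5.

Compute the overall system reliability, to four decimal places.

0.9618

R(host adapter) = exp(−0.0000301 × 10000) = 0.740078
R(RAID controller) = exp(−0.0000174 × 10000) = 0.840297
R(disk drive) = exp(−0.00000943 × 10000) = 0.910010
R(SAS expander) = exp(−0.00000408 × 10000) = 0.960021
R(power supply module) = exp(−0.0000151 × 10000) = 0.859848
R(cooling fan) = exp(−0.0000211 × 10000) = 0.809774
Series (host adapter and RAID controller): 0.740078 × 0.840297 = 0.621885
Series (power supply module and cooling fan): 0.859848 × 0.809774 = 0.696283
Parallel (SAS expander and [0.696283]): 1 − (1 − 0.960021)(1 − 0.696283) = 0.987858
Series (disk drive and [0.987858]): 0.910010 × 0.987858 = 0.898961
Parallel ([0.621885] and [0.898961]): 1 − (1 − 0.621885)(1 − 0.898961) = 0.9618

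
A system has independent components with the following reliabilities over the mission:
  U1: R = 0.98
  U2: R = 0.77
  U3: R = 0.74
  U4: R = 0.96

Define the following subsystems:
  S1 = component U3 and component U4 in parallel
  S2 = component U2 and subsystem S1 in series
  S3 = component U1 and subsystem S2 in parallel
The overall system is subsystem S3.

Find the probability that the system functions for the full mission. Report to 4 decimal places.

0.9952

Parallel (U3 and U4): 1 − (1 − 0.740000)(1 − 0.960000) = 0.989600
Series (U2 and [0.989600]): 0.770000 × 0.989600 = 0.761992
Parallel (U1 and [0.761992]): 1 − (1 − 0.980000)(1 − 0.761992) = 0.9952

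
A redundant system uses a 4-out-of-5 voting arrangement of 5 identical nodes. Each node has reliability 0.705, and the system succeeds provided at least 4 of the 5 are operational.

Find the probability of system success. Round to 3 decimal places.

R = Σ_{i=4}^{5} C(5,i) p^i (1−p)^{5−i} with p = 0.705
C(5,4)·0.705^4·0.295^1 = 0.36437
C(5,5)·0.705^5·0.295^0 = 0.17416
Sum = 0.539

0.539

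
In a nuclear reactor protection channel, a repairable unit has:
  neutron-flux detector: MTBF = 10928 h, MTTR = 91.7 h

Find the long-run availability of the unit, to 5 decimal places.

A(neutron-flux detector) = MTBF/(MTBF+MTTR) = 10928/(10928+91.7) = 0.99168

0.99168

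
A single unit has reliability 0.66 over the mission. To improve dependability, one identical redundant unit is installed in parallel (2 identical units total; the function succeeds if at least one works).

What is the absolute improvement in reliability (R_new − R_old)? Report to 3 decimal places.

0.224

R_before = 0.66
R_after = 1 − (1 − 0.66)^2 = 0.884
ΔR = 0.884 − 0.66 = 0.224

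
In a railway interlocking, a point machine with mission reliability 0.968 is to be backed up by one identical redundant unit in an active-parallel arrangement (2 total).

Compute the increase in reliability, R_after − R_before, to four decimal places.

R_before = 0.968
R_after = 1 − (1 − 0.968)^2 = 0.9990
ΔR = 0.9990 − 0.968 = 0.0310

0.0310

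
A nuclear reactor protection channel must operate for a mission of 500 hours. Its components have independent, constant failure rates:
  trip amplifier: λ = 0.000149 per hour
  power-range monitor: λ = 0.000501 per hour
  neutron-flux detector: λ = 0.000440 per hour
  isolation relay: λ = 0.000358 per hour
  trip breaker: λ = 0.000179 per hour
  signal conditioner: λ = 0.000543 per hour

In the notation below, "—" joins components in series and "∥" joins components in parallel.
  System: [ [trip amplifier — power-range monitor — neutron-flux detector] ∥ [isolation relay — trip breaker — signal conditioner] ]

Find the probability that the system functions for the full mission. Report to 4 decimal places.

0.8247

R(trip amplifier) = exp(−0.000149 × 500) = 0.928207
R(power-range monitor) = exp(−0.000501 × 500) = 0.778411
R(neutron-flux detector) = exp(−0.000440 × 500) = 0.802519
R(isolation relay) = exp(−0.000358 × 500) = 0.836106
R(trip breaker) = exp(−0.000179 × 500) = 0.914388
R(signal conditioner) = exp(−0.000543 × 500) = 0.762235
Series (trip amplifier, power-range monitor, and neutron-flux detector): 0.928207 × 0.778411 × 0.802519 = 0.579841
Series (isolation relay, trip breaker, and signal conditioner): 0.836106 × 0.914388 × 0.762235 = 0.582748
Parallel ([0.579841] and [0.582748]): 1 − (1 − 0.579841)(1 − 0.582748) = 0.8247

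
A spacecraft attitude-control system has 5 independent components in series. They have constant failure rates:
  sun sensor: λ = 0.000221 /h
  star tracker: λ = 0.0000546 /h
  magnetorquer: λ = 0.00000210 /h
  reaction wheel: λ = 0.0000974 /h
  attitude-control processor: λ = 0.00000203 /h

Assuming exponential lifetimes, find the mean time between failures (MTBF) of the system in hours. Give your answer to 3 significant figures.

Series of exponential components: λ_sys = Σ λ_i
λ_sys = 0.000221 + 0.0000546 + 0.00000210 + 0.0000974 + 0.00000203 = 3.7713e-04 /h
MTBF = 1 / λ_sys = 2650 h

2650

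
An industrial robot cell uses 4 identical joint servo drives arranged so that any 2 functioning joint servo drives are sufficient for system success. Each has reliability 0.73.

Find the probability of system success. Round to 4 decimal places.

0.9372

R = Σ_{i=2}^{4} C(4,i) p^i (1−p)^{4−i} with p = 0.73
C(4,2)·0.73^2·0.27^2 = 0.233090
C(4,3)·0.73^3·0.27^1 = 0.420138
C(4,4)·0.73^4·0.27^0 = 0.283982
Sum = 0.9372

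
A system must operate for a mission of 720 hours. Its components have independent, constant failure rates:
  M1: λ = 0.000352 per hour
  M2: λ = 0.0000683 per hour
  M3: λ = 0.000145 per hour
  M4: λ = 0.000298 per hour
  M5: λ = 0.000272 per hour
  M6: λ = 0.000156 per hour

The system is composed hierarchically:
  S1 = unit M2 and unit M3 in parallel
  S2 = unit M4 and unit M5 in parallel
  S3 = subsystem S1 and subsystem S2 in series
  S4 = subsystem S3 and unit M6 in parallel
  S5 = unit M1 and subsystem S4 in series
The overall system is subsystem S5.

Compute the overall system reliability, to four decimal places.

R(M1) = exp(−0.000352 × 720) = 0.776126
R(M2) = exp(−0.0000683 × 720) = 0.952014
R(M3) = exp(−0.000145 × 720) = 0.900865
R(M4) = exp(−0.000298 × 720) = 0.806896
R(M5) = exp(−0.000272 × 720) = 0.822144
R(M6) = exp(−0.000156 × 720) = 0.893758
Parallel (M2 and M3): 1 − (1 − 0.952014)(1 − 0.900865) = 0.995243
Parallel (M4 and M5): 1 − (1 − 0.806896)(1 − 0.822144) = 0.965655
Series ([0.995243] and [0.965655]): 0.995243 × 0.965655 = 0.961061
Parallel ([0.961061] and M6): 1 − (1 − 0.961061)(1 − 0.893758) = 0.995863
Series (M1 and [0.995863]): 0.776126 × 0.995863 = 0.7729

0.7729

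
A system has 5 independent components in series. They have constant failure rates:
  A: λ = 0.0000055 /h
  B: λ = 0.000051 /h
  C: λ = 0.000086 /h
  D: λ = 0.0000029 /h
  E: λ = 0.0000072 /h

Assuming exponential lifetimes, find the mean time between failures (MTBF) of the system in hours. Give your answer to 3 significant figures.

6550

Series of exponential components: λ_sys = Σ λ_i
λ_sys = 0.0000055 + 0.000051 + 0.000086 + 0.0000029 + 0.0000072 = 1.5260e-04 /h
MTBF = 1 / λ_sys = 6550 h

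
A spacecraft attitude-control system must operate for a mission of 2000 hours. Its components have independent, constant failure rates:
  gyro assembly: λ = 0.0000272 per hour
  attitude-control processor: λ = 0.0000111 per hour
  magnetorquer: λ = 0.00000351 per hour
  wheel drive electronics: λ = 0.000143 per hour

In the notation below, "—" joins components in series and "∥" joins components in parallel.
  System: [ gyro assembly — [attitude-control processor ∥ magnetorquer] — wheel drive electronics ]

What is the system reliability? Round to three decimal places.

R(gyro assembly) = exp(−0.0000272 × 2000) = 0.94705
R(attitude-control processor) = exp(−0.0000111 × 2000) = 0.97804
R(magnetorquer) = exp(−0.00000351 × 2000) = 0.99300
R(wheel drive electronics) = exp(−0.000143 × 2000) = 0.75126
Parallel (attitude-control processor and magnetorquer): 1 − (1 − 0.97804)(1 − 0.99300) = 0.99985
Series (gyro assembly, [0.99985], and wheel drive electronics): 0.94705 × 0.99985 × 0.75126 = 0.711

0.711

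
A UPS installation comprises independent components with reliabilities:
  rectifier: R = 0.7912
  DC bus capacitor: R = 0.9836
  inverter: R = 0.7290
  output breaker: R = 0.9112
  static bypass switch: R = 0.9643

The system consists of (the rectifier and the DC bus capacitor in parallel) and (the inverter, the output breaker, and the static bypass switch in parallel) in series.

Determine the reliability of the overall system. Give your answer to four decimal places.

Parallel (rectifier and DC bus capacitor): 1 − (1 − 0.791200)(1 − 0.983600) = 0.996576
Parallel (inverter, output breaker, and static bypass switch): 1 − (1 − 0.729000)(1 − 0.911200)(1 − 0.964300) = 0.999141
Series ([0.996576] and [0.999141]): 0.996576 × 0.999141 = 0.9957

0.9957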